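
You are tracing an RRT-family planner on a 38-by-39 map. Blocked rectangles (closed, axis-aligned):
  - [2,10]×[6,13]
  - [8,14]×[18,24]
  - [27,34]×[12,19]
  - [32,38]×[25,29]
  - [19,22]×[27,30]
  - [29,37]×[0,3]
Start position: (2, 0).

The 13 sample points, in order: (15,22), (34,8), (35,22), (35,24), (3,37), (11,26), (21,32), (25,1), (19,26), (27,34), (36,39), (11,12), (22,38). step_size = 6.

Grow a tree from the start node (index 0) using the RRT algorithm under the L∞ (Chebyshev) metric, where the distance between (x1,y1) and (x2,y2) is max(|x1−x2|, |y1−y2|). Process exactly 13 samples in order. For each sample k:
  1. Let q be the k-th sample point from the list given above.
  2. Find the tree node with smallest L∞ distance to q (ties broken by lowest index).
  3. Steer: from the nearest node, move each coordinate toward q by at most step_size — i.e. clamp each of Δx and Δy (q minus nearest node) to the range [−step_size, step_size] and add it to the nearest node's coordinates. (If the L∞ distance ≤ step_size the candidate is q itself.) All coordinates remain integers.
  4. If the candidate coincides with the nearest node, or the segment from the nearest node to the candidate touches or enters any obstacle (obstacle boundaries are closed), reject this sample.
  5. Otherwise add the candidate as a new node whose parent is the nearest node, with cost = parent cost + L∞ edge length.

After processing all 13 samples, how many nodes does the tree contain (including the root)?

1. q=(15,22) nearest=0 d=22 new=(8,6) → blocked by [2,10]×[6,13], reject
2. q=(34,8) nearest=0 d=32 new=(8,6) → blocked by [2,10]×[6,13], reject
3. q=(35,22) nearest=0 d=33 new=(8,6) → blocked by [2,10]×[6,13], reject
4. q=(35,24) nearest=0 d=33 new=(8,6) → blocked by [2,10]×[6,13], reject
5. q=(3,37) nearest=0 d=37 new=(3,6) → blocked by [2,10]×[6,13], reject
6. q=(11,26) nearest=0 d=26 new=(8,6) → blocked by [2,10]×[6,13], reject
7. q=(21,32) nearest=0 d=32 new=(8,6) → blocked by [2,10]×[6,13], reject
8. q=(25,1) nearest=0 d=23 new=(8,1) → add node 1 parent=0 cost=6
9. q=(19,26) nearest=1 d=25 new=(14,7) → add node 2 parent=1 cost=12
10. q=(27,34) nearest=2 d=27 new=(20,13) → add node 3 parent=2 cost=18
11. q=(36,39) nearest=3 d=26 new=(26,19) → add node 4 parent=3 cost=24
12. q=(11,12) nearest=2 d=5 new=(11,12) → add node 5 parent=2 cost=17
13. q=(22,38) nearest=4 d=19 new=(22,25) → add node 6 parent=4 cost=30

Node count: 7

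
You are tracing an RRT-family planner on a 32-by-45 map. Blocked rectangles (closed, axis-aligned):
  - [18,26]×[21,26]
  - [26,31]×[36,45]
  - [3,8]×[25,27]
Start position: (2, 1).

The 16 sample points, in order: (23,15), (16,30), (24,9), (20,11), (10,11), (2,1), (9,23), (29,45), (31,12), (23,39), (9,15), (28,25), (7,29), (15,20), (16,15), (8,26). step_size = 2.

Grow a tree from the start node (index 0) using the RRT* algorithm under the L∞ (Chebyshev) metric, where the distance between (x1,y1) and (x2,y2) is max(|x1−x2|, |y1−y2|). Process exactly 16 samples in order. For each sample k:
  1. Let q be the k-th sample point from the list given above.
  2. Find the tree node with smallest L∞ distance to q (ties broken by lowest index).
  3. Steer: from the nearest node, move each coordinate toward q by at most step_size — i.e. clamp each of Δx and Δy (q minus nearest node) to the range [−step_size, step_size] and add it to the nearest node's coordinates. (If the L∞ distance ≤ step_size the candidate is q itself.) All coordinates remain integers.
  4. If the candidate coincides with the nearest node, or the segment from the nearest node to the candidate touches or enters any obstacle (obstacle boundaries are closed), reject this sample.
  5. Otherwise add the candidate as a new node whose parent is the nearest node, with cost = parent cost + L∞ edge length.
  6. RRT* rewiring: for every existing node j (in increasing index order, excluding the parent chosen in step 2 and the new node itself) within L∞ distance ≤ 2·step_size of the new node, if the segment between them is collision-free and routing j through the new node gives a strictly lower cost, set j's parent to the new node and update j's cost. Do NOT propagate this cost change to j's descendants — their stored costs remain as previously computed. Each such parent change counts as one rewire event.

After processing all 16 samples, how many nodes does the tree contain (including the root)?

1. q=(23,15) nearest=0 d=21 new=(4,3) → add node 1 parent=0 cost=2
2. q=(16,30) nearest=1 d=27 new=(6,5) → add node 2 parent=1 cost=4
3. q=(24,9) nearest=2 d=18 new=(8,7) → add node 3 parent=2 cost=6
4. q=(20,11) nearest=3 d=12 new=(10,9) → add node 4 parent=3 cost=8
5. q=(10,11) nearest=4 d=2 new=(10,11) → add node 5 parent=4 cost=10
6. q=(2,1) nearest=0 d=0 → coincident, reject
7. q=(9,23) nearest=5 d=12 new=(9,13) → add node 6 parent=5 cost=12
8. q=(29,45) nearest=6 d=32 new=(11,15) → add node 7 parent=6 cost=14
9. q=(31,12) nearest=7 d=20 new=(13,13) → add node 8 parent=7 cost=16
10. q=(23,39) nearest=7 d=24 new=(13,17) → add node 9 parent=7 cost=16
11. q=(9,15) nearest=6 d=2 new=(9,15) → add node 10 parent=6 cost=14
12. q=(28,25) nearest=8 d=15 new=(15,15) → add node 11 parent=8 cost=18
13. q=(7,29) nearest=9 d=12 new=(11,19) → add node 12 parent=9 cost=18
14. q=(15,20) nearest=9 d=3 new=(15,19) → add node 13 parent=9 cost=18
15. q=(16,15) nearest=11 d=1 new=(16,15) → add node 14 parent=11 cost=19
16. q=(8,26) nearest=12 d=7 new=(9,21) → add node 15 parent=12 cost=20

Node count: 16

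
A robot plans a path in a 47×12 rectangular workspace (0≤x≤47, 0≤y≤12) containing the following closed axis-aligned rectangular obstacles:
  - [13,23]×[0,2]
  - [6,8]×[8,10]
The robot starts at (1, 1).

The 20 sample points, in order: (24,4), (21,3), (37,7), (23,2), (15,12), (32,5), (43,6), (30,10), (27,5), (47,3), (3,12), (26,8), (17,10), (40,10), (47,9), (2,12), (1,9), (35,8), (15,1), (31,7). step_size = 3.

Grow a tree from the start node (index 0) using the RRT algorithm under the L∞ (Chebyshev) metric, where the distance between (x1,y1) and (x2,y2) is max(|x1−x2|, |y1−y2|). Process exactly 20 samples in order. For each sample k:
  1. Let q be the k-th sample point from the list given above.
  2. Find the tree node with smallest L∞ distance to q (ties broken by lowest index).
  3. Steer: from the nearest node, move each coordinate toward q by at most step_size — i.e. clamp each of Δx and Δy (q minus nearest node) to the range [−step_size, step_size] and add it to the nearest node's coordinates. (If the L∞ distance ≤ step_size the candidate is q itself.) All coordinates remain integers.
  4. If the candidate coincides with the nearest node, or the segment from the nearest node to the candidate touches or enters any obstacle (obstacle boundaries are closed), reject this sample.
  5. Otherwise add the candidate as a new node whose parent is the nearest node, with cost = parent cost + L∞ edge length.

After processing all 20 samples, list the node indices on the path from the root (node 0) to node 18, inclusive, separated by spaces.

Path: 0 1 2 3 4 6 7 8 9 10 13 18

1. q=(24,4) nearest=0 d=23 new=(4,4) → add node 1 parent=0 cost=3
2. q=(21,3) nearest=1 d=17 new=(7,3) → add node 2 parent=1 cost=6
3. q=(37,7) nearest=2 d=30 new=(10,6) → add node 3 parent=2 cost=9
4. q=(23,2) nearest=3 d=13 new=(13,3) → add node 4 parent=3 cost=12
5. q=(15,12) nearest=3 d=6 new=(13,9) → add node 5 parent=3 cost=12
6. q=(32,5) nearest=4 d=19 new=(16,5) → add node 6 parent=4 cost=15
7. q=(43,6) nearest=6 d=27 new=(19,6) → add node 7 parent=6 cost=18
8. q=(30,10) nearest=7 d=11 new=(22,9) → add node 8 parent=7 cost=21
9. q=(27,5) nearest=8 d=5 new=(25,6) → add node 9 parent=8 cost=24
10. q=(47,3) nearest=9 d=22 new=(28,3) → add node 10 parent=9 cost=27
11. q=(3,12) nearest=3 d=7 new=(7,9) → blocked by [6,8]×[8,10], reject
12. q=(26,8) nearest=9 d=2 new=(26,8) → add node 11 parent=9 cost=26
13. q=(17,10) nearest=5 d=4 new=(16,10) → add node 12 parent=5 cost=15
14. q=(40,10) nearest=10 d=12 new=(31,6) → add node 13 parent=10 cost=30
15. q=(47,9) nearest=13 d=16 new=(34,9) → add node 14 parent=13 cost=33
16. q=(2,12) nearest=1 d=8 new=(2,7) → add node 15 parent=1 cost=6
17. q=(1,9) nearest=15 d=2 new=(1,9) → add node 16 parent=15 cost=8
18. q=(35,8) nearest=14 d=1 new=(35,8) → add node 17 parent=14 cost=34
19. q=(15,1) nearest=4 d=2 new=(15,1) → blocked by [13,23]×[0,2], reject
20. q=(31,7) nearest=13 d=1 new=(31,7) → add node 18 parent=13 cost=31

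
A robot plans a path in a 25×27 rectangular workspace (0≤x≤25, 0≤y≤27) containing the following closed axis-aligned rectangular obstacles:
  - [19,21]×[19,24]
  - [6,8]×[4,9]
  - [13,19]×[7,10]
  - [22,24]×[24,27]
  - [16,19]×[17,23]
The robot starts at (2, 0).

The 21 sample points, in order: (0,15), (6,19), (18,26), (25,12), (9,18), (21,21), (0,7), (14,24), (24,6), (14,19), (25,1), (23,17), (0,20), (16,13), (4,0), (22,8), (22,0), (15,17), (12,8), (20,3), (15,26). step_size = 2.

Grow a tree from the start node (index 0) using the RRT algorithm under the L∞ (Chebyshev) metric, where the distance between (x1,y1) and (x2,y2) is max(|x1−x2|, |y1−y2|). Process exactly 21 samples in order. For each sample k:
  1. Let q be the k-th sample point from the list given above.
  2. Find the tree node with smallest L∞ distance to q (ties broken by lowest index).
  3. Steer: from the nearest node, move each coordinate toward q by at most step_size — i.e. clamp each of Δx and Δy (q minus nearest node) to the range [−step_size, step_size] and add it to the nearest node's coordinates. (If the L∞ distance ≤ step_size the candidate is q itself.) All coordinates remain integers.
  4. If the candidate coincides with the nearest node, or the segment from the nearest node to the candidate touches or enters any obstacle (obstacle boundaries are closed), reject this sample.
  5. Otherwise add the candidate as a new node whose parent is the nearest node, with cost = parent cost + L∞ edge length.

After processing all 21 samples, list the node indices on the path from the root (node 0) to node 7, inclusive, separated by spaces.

1. q=(0,15) nearest=0 d=15 new=(0,2) → add node 1 parent=0 cost=2
2. q=(6,19) nearest=1 d=17 new=(2,4) → add node 2 parent=1 cost=4
3. q=(18,26) nearest=2 d=22 new=(4,6) → add node 3 parent=2 cost=6
4. q=(25,12) nearest=3 d=21 new=(6,8) → blocked by [6,8]×[4,9], reject
5. q=(9,18) nearest=3 d=12 new=(6,8) → blocked by [6,8]×[4,9], reject
6. q=(21,21) nearest=3 d=17 new=(6,8) → blocked by [6,8]×[4,9], reject
7. q=(0,7) nearest=2 d=3 new=(0,6) → add node 4 parent=2 cost=6
8. q=(14,24) nearest=3 d=18 new=(6,8) → blocked by [6,8]×[4,9], reject
9. q=(24,6) nearest=3 d=20 new=(6,6) → blocked by [6,8]×[4,9], reject
10. q=(14,19) nearest=3 d=13 new=(6,8) → blocked by [6,8]×[4,9], reject
11. q=(25,1) nearest=3 d=21 new=(6,4) → blocked by [6,8]×[4,9], reject
12. q=(23,17) nearest=3 d=19 new=(6,8) → blocked by [6,8]×[4,9], reject
13. q=(0,20) nearest=3 d=14 new=(2,8) → add node 5 parent=3 cost=8
14. q=(16,13) nearest=3 d=12 new=(6,8) → blocked by [6,8]×[4,9], reject
15. q=(4,0) nearest=0 d=2 new=(4,0) → add node 6 parent=0 cost=2
16. q=(22,8) nearest=3 d=18 new=(6,8) → blocked by [6,8]×[4,9], reject
17. q=(22,0) nearest=3 d=18 new=(6,4) → blocked by [6,8]×[4,9], reject
18. q=(15,17) nearest=3 d=11 new=(6,8) → blocked by [6,8]×[4,9], reject
19. q=(12,8) nearest=3 d=8 new=(6,8) → blocked by [6,8]×[4,9], reject
20. q=(20,3) nearest=3 d=16 new=(6,4) → blocked by [6,8]×[4,9], reject
21. q=(15,26) nearest=5 d=18 new=(4,10) → add node 7 parent=5 cost=10

Path: 0 1 2 3 5 7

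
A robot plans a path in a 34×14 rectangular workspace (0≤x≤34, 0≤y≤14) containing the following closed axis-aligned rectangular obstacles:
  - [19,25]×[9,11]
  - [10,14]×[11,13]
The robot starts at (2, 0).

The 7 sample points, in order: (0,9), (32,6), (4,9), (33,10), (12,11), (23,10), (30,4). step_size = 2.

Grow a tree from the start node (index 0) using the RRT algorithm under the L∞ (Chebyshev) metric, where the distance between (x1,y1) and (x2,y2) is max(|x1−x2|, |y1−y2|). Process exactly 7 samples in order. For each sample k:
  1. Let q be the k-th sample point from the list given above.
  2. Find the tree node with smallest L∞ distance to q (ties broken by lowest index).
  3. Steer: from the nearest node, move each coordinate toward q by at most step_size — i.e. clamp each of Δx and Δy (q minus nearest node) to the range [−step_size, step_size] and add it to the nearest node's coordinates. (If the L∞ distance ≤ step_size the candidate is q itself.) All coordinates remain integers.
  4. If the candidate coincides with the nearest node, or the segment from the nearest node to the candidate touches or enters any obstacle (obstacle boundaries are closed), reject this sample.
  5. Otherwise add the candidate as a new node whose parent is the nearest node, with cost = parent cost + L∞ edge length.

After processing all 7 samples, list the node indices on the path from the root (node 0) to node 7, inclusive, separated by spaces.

1. q=(0,9) nearest=0 d=9 new=(0,2) → add node 1 parent=0 cost=2
2. q=(32,6) nearest=0 d=30 new=(4,2) → add node 2 parent=0 cost=2
3. q=(4,9) nearest=1 d=7 new=(2,4) → add node 3 parent=1 cost=4
4. q=(33,10) nearest=2 d=29 new=(6,4) → add node 4 parent=2 cost=4
5. q=(12,11) nearest=4 d=7 new=(8,6) → add node 5 parent=4 cost=6
6. q=(23,10) nearest=5 d=15 new=(10,8) → add node 6 parent=5 cost=8
7. q=(30,4) nearest=6 d=20 new=(12,6) → add node 7 parent=6 cost=10

Path: 0 2 4 5 6 7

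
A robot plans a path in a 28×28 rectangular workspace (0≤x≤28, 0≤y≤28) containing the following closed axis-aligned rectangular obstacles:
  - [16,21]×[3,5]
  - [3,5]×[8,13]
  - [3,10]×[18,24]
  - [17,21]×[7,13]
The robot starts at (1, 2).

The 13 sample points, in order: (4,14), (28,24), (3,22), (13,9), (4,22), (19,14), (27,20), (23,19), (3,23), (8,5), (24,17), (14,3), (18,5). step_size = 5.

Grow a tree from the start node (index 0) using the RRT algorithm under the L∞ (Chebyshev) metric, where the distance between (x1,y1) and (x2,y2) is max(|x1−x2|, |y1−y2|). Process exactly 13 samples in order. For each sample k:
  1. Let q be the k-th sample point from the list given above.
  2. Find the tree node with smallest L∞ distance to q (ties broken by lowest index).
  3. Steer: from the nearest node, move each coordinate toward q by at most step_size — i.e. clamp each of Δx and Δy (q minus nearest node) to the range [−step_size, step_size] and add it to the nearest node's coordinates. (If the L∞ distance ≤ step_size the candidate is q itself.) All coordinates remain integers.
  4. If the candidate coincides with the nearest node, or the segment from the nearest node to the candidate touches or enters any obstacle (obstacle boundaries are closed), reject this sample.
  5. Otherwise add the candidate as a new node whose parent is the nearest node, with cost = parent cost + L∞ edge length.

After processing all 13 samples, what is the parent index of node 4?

Parent of node 4: 3

1. q=(4,14) nearest=0 d=12 new=(4,7) → add node 1 parent=0 cost=5
2. q=(28,24) nearest=1 d=24 new=(9,12) → blocked by [3,5]×[8,13], reject
3. q=(3,22) nearest=1 d=15 new=(3,12) → blocked by [3,5]×[8,13], reject
4. q=(13,9) nearest=1 d=9 new=(9,9) → add node 2 parent=1 cost=10
5. q=(4,22) nearest=2 d=13 new=(4,14) → blocked by [3,5]×[8,13], reject
6. q=(19,14) nearest=2 d=10 new=(14,14) → add node 3 parent=2 cost=15
7. q=(27,20) nearest=3 d=13 new=(19,19) → add node 4 parent=3 cost=20
8. q=(23,19) nearest=4 d=4 new=(23,19) → add node 5 parent=4 cost=24
9. q=(3,23) nearest=3 d=11 new=(9,19) → blocked by [3,10]×[18,24], reject
10. q=(8,5) nearest=1 d=4 new=(8,5) → add node 6 parent=1 cost=9
11. q=(24,17) nearest=5 d=2 new=(24,17) → add node 7 parent=5 cost=26
12. q=(14,3) nearest=2 d=6 new=(14,4) → add node 8 parent=2 cost=15
13. q=(18,5) nearest=8 d=4 new=(18,5) → blocked by [16,21]×[3,5], reject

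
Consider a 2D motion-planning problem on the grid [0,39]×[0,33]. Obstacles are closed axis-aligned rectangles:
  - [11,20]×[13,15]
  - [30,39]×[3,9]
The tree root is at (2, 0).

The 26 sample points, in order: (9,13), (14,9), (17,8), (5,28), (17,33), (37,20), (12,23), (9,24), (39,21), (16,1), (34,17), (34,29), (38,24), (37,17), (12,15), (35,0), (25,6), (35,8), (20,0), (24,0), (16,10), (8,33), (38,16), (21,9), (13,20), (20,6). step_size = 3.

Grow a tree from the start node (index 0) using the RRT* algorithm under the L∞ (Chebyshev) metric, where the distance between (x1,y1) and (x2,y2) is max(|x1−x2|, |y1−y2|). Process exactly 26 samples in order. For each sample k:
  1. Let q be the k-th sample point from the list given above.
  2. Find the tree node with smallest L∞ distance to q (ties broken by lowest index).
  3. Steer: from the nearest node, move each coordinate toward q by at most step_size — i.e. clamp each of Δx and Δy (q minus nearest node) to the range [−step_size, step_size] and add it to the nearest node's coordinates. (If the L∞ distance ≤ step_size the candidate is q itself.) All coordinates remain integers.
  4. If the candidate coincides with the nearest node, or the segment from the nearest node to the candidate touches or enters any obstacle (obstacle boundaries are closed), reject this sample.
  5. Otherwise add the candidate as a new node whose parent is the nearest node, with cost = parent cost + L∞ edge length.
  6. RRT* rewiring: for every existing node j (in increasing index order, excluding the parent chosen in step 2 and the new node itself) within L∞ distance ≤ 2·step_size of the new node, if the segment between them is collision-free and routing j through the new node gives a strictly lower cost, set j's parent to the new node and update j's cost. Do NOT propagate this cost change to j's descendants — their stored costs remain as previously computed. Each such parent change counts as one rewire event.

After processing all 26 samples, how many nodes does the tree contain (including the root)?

Node count: 18

1. q=(9,13) nearest=0 d=13 new=(5,3) → add node 1 parent=0 cost=3
2. q=(14,9) nearest=1 d=9 new=(8,6) → add node 2 parent=1 cost=6
3. q=(17,8) nearest=2 d=9 new=(11,8) → add node 3 parent=2 cost=9
4. q=(5,28) nearest=3 d=20 new=(8,11) → add node 4 parent=3 cost=12
5. q=(17,33) nearest=4 d=22 new=(11,14) → blocked by [11,20]×[13,15], reject
6. q=(37,20) nearest=3 d=26 new=(14,11) → add node 5 parent=3 cost=12
7. q=(12,23) nearest=4 d=12 new=(11,14) → blocked by [11,20]×[13,15], reject
8. q=(9,24) nearest=4 d=13 new=(9,14) → add node 6 parent=4 cost=15
9. q=(39,21) nearest=5 d=25 new=(17,14) → blocked by [11,20]×[13,15], reject
10. q=(16,1) nearest=3 d=7 new=(14,5) → add node 7 parent=3 cost=12
11. q=(34,17) nearest=5 d=20 new=(17,14) → blocked by [11,20]×[13,15], reject
12. q=(34,29) nearest=5 d=20 new=(17,14) → blocked by [11,20]×[13,15], reject
13. q=(38,24) nearest=5 d=24 new=(17,14) → blocked by [11,20]×[13,15], reject
14. q=(37,17) nearest=5 d=23 new=(17,14) → blocked by [11,20]×[13,15], reject
15. q=(12,15) nearest=6 d=3 new=(12,15) → blocked by [11,20]×[13,15], reject
16. q=(35,0) nearest=5 d=21 new=(17,8) → add node 8 parent=5 cost=15
17. q=(25,6) nearest=8 d=8 new=(20,6) → add node 9 parent=8 cost=18
18. q=(35,8) nearest=9 d=15 new=(23,8) → add node 10 parent=9 cost=21
19. q=(20,0) nearest=7 d=6 new=(17,2) → add node 11 parent=7 cost=15
20. q=(24,0) nearest=9 d=6 new=(23,3) → add node 12 parent=9 cost=21
21. q=(16,10) nearest=5 d=2 new=(16,10) → add node 13 parent=5 cost=14
22. q=(8,33) nearest=6 d=19 new=(8,17) → add node 14 parent=6 cost=18
23. q=(38,16) nearest=10 d=15 new=(26,11) → add node 15 parent=10 cost=24
24. q=(21,9) nearest=10 d=2 new=(21,9) → add node 16 parent=10 cost=23
25. q=(13,20) nearest=14 d=5 new=(11,20) → add node 17 parent=14 cost=21
26. q=(20,6) nearest=9 d=0 → coincident, reject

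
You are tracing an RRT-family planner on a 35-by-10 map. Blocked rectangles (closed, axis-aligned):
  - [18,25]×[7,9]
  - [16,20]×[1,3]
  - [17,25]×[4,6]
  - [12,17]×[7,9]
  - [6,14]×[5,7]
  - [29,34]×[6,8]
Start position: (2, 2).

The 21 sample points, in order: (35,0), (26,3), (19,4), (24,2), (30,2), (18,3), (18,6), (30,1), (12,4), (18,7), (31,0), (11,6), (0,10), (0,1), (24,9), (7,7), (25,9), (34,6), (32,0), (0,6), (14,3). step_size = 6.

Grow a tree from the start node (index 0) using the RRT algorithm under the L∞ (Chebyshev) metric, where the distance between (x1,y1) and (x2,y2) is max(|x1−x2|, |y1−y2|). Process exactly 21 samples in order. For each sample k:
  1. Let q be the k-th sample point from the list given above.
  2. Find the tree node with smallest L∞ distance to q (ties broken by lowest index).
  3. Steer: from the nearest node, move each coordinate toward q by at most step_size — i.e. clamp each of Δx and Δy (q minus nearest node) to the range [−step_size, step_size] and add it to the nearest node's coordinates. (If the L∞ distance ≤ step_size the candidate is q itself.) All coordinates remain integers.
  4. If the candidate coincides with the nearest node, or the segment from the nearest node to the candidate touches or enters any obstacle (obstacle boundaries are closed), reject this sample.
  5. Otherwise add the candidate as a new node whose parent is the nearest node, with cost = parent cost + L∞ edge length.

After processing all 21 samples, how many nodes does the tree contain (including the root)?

1. q=(35,0) nearest=0 d=33 new=(8,0) → add node 1 parent=0 cost=6
2. q=(26,3) nearest=1 d=18 new=(14,3) → add node 2 parent=1 cost=12
3. q=(19,4) nearest=2 d=5 new=(19,4) → blocked by [17,25]×[4,6], reject
4. q=(24,2) nearest=2 d=10 new=(20,2) → blocked by [16,20]×[1,3], reject
5. q=(30,2) nearest=2 d=16 new=(20,2) → blocked by [16,20]×[1,3], reject
6. q=(18,3) nearest=2 d=4 new=(18,3) → blocked by [16,20]×[1,3], reject
7. q=(18,6) nearest=2 d=4 new=(18,6) → blocked by [17,25]×[4,6], reject
8. q=(30,1) nearest=2 d=16 new=(20,1) → blocked by [16,20]×[1,3], reject
9. q=(12,4) nearest=2 d=2 new=(12,4) → add node 3 parent=2 cost=14
10. q=(18,7) nearest=2 d=4 new=(18,7) → blocked by [18,25]×[7,9], reject
11. q=(31,0) nearest=2 d=17 new=(20,0) → blocked by [16,20]×[1,3], reject
12. q=(11,6) nearest=3 d=2 new=(11,6) → blocked by [6,14]×[5,7], reject
13. q=(0,10) nearest=0 d=8 new=(0,8) → add node 4 parent=0 cost=6
14. q=(0,1) nearest=0 d=2 new=(0,1) → add node 5 parent=0 cost=2
15. q=(24,9) nearest=2 d=10 new=(20,9) → blocked by [18,25]×[7,9], reject
16. q=(7,7) nearest=0 d=5 new=(7,7) → blocked by [6,14]×[5,7], reject
17. q=(25,9) nearest=2 d=11 new=(20,9) → blocked by [18,25]×[7,9], reject
18. q=(34,6) nearest=2 d=20 new=(20,6) → blocked by [17,25]×[4,6], reject
19. q=(32,0) nearest=2 d=18 new=(20,0) → blocked by [16,20]×[1,3], reject
20. q=(0,6) nearest=4 d=2 new=(0,6) → add node 6 parent=4 cost=8
21. q=(14,3) nearest=2 d=0 → coincident, reject

Node count: 7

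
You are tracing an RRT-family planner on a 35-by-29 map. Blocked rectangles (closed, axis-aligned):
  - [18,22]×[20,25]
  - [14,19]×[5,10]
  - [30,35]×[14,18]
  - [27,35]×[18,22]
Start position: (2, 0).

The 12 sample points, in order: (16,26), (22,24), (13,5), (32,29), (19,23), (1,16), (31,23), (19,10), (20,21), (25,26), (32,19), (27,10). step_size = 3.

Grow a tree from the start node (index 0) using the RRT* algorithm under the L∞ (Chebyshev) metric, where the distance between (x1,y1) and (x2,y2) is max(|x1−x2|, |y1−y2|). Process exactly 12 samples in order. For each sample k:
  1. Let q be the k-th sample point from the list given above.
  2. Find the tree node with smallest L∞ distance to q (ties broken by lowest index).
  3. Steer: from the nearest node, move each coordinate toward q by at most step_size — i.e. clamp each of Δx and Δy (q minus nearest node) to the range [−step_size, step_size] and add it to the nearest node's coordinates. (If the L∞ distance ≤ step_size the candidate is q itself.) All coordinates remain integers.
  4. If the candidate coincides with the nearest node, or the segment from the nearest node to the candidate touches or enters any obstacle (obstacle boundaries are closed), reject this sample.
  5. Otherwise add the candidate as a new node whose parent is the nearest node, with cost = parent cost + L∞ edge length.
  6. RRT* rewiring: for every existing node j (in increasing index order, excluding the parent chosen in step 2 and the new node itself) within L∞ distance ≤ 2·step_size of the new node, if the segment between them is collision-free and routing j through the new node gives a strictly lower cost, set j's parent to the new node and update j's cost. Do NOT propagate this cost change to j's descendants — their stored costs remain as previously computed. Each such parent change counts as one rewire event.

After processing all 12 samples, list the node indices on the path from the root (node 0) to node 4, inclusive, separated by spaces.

1. q=(16,26) nearest=0 d=26 new=(5,3) → add node 1 parent=0 cost=3
2. q=(22,24) nearest=1 d=21 new=(8,6) → add node 2 parent=1 cost=6
3. q=(13,5) nearest=2 d=5 new=(11,5) → add node 3 parent=2 cost=9
4. q=(32,29) nearest=2 d=24 new=(11,9) → add node 4 parent=2 cost=9
5. q=(19,23) nearest=4 d=14 new=(14,12) → add node 5 parent=4 cost=12
6. q=(1,16) nearest=2 d=10 new=(5,9) → add node 6 parent=2 cost=9
7. q=(31,23) nearest=5 d=17 new=(17,15) → add node 7 parent=5 cost=15
8. q=(19,10) nearest=5 d=5 new=(17,10) → blocked by [14,19]×[5,10], reject
9. q=(20,21) nearest=7 d=6 new=(20,18) → add node 8 parent=7 cost=18
10. q=(25,26) nearest=8 d=8 new=(23,21) → blocked by [18,22]×[20,25], reject
11. q=(32,19) nearest=8 d=12 new=(23,19) → add node 9 parent=8 cost=21
12. q=(27,10) nearest=8 d=8 new=(23,15) → add node 10 parent=8 cost=21

Path: 0 1 2 4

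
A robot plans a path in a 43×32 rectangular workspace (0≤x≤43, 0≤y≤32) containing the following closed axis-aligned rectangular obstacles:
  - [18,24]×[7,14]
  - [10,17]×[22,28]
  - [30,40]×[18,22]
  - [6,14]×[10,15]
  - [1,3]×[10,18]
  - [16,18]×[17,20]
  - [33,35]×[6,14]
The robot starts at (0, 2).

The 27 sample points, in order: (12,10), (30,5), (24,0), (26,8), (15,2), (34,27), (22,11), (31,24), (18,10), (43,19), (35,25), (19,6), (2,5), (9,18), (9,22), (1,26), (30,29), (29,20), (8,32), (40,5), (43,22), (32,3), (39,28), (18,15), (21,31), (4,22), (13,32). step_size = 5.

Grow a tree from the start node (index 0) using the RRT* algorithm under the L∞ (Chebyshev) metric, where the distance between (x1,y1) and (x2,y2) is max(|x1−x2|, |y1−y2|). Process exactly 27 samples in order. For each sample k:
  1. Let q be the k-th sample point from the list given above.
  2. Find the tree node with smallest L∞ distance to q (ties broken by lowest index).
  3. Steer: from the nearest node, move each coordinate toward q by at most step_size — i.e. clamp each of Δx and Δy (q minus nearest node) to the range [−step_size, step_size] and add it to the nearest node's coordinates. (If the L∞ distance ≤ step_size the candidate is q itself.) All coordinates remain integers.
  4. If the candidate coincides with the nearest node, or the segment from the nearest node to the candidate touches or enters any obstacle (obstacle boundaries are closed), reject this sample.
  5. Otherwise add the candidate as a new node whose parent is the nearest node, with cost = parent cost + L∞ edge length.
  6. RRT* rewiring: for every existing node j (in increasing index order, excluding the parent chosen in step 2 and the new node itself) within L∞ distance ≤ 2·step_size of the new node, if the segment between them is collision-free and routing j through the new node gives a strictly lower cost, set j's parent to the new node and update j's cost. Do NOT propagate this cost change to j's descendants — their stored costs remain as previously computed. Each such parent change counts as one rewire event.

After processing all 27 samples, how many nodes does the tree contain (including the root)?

1. q=(12,10) nearest=0 d=12 new=(5,7) → add node 1 parent=0 cost=5
2. q=(30,5) nearest=1 d=25 new=(10,5) → add node 2 parent=1 cost=10
3. q=(24,0) nearest=2 d=14 new=(15,0) → add node 3 parent=2 cost=15
4. q=(26,8) nearest=3 d=11 new=(20,5) → add node 4 parent=3 cost=20
5. q=(15,2) nearest=3 d=2 new=(15,2) → add node 5 parent=3 cost=17
6. q=(34,27) nearest=4 d=22 new=(25,10) → blocked by [18,24]×[7,14], reject
7. q=(22,11) nearest=4 d=6 new=(22,10) → blocked by [18,24]×[7,14], reject
8. q=(31,24) nearest=4 d=19 new=(25,10) → blocked by [18,24]×[7,14], reject
9. q=(18,10) nearest=4 d=5 new=(18,10) → blocked by [18,24]×[7,14], reject
10. q=(43,19) nearest=4 d=23 new=(25,10) → blocked by [18,24]×[7,14], reject
11. q=(35,25) nearest=4 d=20 new=(25,10) → blocked by [18,24]×[7,14], reject
12. q=(19,6) nearest=4 d=1 new=(19,6) → add node 6 parent=4 cost=21
13. q=(2,5) nearest=0 d=3 new=(2,5) → add node 7 parent=0 cost=3
14. q=(9,18) nearest=1 d=11 new=(9,12) → blocked by [6,14]×[10,15], reject
15. q=(9,22) nearest=1 d=15 new=(9,12) → blocked by [6,14]×[10,15], reject
16. q=(1,26) nearest=1 d=19 new=(1,12) → blocked by [1,3]×[10,18], reject
17. q=(30,29) nearest=6 d=23 new=(24,11) → blocked by [18,24]×[7,14], reject
18. q=(29,20) nearest=6 d=14 new=(24,11) → blocked by [18,24]×[7,14], reject
19. q=(8,32) nearest=1 d=25 new=(8,12) → blocked by [6,14]×[10,15], reject
20. q=(40,5) nearest=4 d=20 new=(25,5) → add node 8 parent=4 cost=25
21. q=(43,22) nearest=8 d=18 new=(30,10) → add node 9 parent=8 cost=30
22. q=(32,3) nearest=8 d=7 new=(30,3) → add node 10 parent=8 cost=30
23. q=(39,28) nearest=9 d=18 new=(35,15) → blocked by [33,35]×[6,14], reject
24. q=(18,15) nearest=6 d=9 new=(18,11) → blocked by [18,24]×[7,14], reject
25. q=(21,31) nearest=9 d=21 new=(25,15) → add node 11 parent=9 cost=35
26. q=(4,22) nearest=1 d=15 new=(4,12) → add node 12 parent=1 cost=10
27. q=(13,32) nearest=11 d=17 new=(20,20) → add node 13 parent=11 cost=40

Node count: 14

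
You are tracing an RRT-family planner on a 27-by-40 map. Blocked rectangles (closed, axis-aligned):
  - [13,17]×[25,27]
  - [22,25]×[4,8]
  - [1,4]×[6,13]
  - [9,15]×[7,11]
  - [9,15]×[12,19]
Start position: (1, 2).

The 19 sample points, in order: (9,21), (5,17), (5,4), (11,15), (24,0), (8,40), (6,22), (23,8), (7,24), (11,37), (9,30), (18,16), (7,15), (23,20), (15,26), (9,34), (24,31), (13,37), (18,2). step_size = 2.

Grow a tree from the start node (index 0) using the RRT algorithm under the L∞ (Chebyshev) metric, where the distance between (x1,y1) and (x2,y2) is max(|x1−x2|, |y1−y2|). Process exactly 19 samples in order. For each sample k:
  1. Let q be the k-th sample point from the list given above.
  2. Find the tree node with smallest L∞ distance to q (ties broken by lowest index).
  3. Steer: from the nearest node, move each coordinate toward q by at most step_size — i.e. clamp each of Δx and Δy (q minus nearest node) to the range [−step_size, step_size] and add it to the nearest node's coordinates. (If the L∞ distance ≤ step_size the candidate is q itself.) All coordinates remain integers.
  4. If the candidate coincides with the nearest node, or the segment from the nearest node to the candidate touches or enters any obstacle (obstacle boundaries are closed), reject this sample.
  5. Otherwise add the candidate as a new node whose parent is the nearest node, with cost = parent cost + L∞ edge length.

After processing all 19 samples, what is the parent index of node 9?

1. q=(9,21) nearest=0 d=19 new=(3,4) → add node 1 parent=0 cost=2
2. q=(5,17) nearest=1 d=13 new=(5,6) → add node 2 parent=1 cost=4
3. q=(5,4) nearest=1 d=2 new=(5,4) → add node 3 parent=1 cost=4
4. q=(11,15) nearest=2 d=9 new=(7,8) → add node 4 parent=2 cost=6
5. q=(24,0) nearest=4 d=17 new=(9,6) → add node 5 parent=4 cost=8
6. q=(8,40) nearest=4 d=32 new=(8,10) → add node 6 parent=4 cost=8
7. q=(6,22) nearest=6 d=12 new=(6,12) → add node 7 parent=6 cost=10
8. q=(23,8) nearest=5 d=14 new=(11,8) → blocked by [9,15]×[7,11], reject
9. q=(7,24) nearest=7 d=12 new=(7,14) → add node 8 parent=7 cost=12
10. q=(11,37) nearest=8 d=23 new=(9,16) → blocked by [9,15]×[12,19], reject
11. q=(9,30) nearest=8 d=16 new=(9,16) → blocked by [9,15]×[12,19], reject
12. q=(18,16) nearest=5 d=10 new=(11,8) → blocked by [9,15]×[7,11], reject
13. q=(7,15) nearest=8 d=1 new=(7,15) → add node 9 parent=8 cost=13
14. q=(23,20) nearest=5 d=14 new=(11,8) → blocked by [9,15]×[7,11], reject
15. q=(15,26) nearest=9 d=11 new=(9,17) → blocked by [9,15]×[12,19], reject
16. q=(9,34) nearest=9 d=19 new=(9,17) → blocked by [9,15]×[12,19], reject
17. q=(24,31) nearest=8 d=17 new=(9,16) → blocked by [9,15]×[12,19], reject
18. q=(13,37) nearest=9 d=22 new=(9,17) → blocked by [9,15]×[12,19], reject
19. q=(18,2) nearest=5 d=9 new=(11,4) → add node 10 parent=5 cost=10

Parent of node 9: 8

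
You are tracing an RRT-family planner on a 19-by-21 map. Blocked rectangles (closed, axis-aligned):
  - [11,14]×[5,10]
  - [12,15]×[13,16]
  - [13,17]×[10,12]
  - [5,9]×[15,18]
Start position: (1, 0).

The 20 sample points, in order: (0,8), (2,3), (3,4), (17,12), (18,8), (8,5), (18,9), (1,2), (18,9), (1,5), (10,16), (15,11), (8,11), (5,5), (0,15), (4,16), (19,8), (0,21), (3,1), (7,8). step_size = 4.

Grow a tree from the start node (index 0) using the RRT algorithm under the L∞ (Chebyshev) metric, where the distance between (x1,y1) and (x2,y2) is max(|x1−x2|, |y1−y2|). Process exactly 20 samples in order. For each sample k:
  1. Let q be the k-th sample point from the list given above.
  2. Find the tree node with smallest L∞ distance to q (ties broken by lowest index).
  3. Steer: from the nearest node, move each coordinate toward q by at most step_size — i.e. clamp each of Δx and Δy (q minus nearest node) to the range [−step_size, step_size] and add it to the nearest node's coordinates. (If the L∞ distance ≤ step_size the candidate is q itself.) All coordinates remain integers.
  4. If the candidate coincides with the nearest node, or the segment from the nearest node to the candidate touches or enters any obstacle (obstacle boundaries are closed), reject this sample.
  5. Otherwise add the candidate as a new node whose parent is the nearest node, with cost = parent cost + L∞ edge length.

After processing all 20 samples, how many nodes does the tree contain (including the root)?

1. q=(0,8) nearest=0 d=8 new=(0,4) → add node 1 parent=0 cost=4
2. q=(2,3) nearest=1 d=2 new=(2,3) → add node 2 parent=1 cost=6
3. q=(3,4) nearest=2 d=1 new=(3,4) → add node 3 parent=2 cost=7
4. q=(17,12) nearest=3 d=14 new=(7,8) → add node 4 parent=3 cost=11
5. q=(18,8) nearest=4 d=11 new=(11,8) → blocked by [11,14]×[5,10], reject
6. q=(8,5) nearest=4 d=3 new=(8,5) → add node 5 parent=4 cost=14
7. q=(18,9) nearest=5 d=10 new=(12,9) → blocked by [11,14]×[5,10], reject
8. q=(1,2) nearest=2 d=1 new=(1,2) → add node 6 parent=2 cost=7
9. q=(18,9) nearest=5 d=10 new=(12,9) → blocked by [11,14]×[5,10], reject
10. q=(1,5) nearest=1 d=1 new=(1,5) → add node 7 parent=1 cost=5
11. q=(10,16) nearest=4 d=8 new=(10,12) → add node 8 parent=4 cost=15
12. q=(15,11) nearest=8 d=5 new=(14,11) → blocked by [13,17]×[10,12], reject
13. q=(8,11) nearest=8 d=2 new=(8,11) → add node 9 parent=8 cost=17
14. q=(5,5) nearest=3 d=2 new=(5,5) → add node 10 parent=3 cost=9
15. q=(0,15) nearest=4 d=7 new=(3,12) → add node 11 parent=4 cost=15
16. q=(4,16) nearest=11 d=4 new=(4,16) → add node 12 parent=11 cost=19
17. q=(19,8) nearest=8 d=9 new=(14,8) → blocked by [11,14]×[5,10], reject
18. q=(0,21) nearest=12 d=5 new=(0,20) → add node 13 parent=12 cost=23
19. q=(3,1) nearest=0 d=2 new=(3,1) → add node 14 parent=0 cost=2
20. q=(7,8) nearest=4 d=0 → coincident, reject

Node count: 15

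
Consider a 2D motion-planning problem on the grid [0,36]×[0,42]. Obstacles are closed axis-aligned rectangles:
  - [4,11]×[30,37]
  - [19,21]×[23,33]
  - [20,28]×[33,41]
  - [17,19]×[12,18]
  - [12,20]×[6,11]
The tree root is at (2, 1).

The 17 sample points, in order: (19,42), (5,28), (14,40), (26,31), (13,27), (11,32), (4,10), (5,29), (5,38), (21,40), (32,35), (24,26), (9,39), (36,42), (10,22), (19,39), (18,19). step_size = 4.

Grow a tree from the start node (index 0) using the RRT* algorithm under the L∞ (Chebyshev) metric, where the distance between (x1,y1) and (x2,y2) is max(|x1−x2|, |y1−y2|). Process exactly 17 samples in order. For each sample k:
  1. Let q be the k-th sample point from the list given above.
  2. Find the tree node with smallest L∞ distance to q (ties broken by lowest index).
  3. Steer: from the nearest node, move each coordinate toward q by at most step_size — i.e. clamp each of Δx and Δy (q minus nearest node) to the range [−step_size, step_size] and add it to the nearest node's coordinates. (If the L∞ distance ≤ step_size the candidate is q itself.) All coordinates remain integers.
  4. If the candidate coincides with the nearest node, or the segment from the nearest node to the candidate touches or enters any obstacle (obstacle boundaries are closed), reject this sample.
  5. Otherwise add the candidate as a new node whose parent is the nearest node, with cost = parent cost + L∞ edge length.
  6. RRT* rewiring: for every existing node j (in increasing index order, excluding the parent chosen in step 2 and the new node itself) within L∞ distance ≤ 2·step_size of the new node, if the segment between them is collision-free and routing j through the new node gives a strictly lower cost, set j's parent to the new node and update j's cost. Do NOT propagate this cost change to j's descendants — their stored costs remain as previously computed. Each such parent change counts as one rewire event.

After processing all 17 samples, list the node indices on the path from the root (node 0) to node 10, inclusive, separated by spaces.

Path: 0 1 2 3 4 5 10

1. q=(19,42) nearest=0 d=41 new=(6,5) → add node 1 parent=0 cost=4
2. q=(5,28) nearest=1 d=23 new=(5,9) → add node 2 parent=1 cost=8
3. q=(14,40) nearest=2 d=31 new=(9,13) → add node 3 parent=2 cost=12
4. q=(26,31) nearest=3 d=18 new=(13,17) → add node 4 parent=3 cost=16
5. q=(13,27) nearest=4 d=10 new=(13,21) → add node 5 parent=4 cost=20
6. q=(11,32) nearest=5 d=11 new=(11,25) → add node 6 parent=5 cost=24
7. q=(4,10) nearest=2 d=1 new=(4,10) → add node 7 parent=2 cost=9
8. q=(5,29) nearest=6 d=6 new=(7,29) → add node 8 parent=6 cost=28
9. q=(5,38) nearest=8 d=9 new=(5,33) → blocked by [4,11]×[30,37], reject
10. q=(21,40) nearest=8 d=14 new=(11,33) → blocked by [4,11]×[30,37], reject
11. q=(32,35) nearest=4 d=19 new=(17,21) → add node 9 parent=4 cost=20
12. q=(24,26) nearest=9 d=7 new=(21,25) → blocked by [19,21]×[23,33], reject
13. q=(9,39) nearest=8 d=10 new=(9,33) → blocked by [4,11]×[30,37], reject
14. q=(36,42) nearest=9 d=21 new=(21,25) → blocked by [19,21]×[23,33], reject
15. q=(10,22) nearest=5 d=3 new=(10,22) → add node 10 parent=5 cost=23
16. q=(19,39) nearest=8 d=12 new=(11,33) → blocked by [4,11]×[30,37], reject
17. q=(18,19) nearest=9 d=2 new=(18,19) → add node 11 parent=9 cost=22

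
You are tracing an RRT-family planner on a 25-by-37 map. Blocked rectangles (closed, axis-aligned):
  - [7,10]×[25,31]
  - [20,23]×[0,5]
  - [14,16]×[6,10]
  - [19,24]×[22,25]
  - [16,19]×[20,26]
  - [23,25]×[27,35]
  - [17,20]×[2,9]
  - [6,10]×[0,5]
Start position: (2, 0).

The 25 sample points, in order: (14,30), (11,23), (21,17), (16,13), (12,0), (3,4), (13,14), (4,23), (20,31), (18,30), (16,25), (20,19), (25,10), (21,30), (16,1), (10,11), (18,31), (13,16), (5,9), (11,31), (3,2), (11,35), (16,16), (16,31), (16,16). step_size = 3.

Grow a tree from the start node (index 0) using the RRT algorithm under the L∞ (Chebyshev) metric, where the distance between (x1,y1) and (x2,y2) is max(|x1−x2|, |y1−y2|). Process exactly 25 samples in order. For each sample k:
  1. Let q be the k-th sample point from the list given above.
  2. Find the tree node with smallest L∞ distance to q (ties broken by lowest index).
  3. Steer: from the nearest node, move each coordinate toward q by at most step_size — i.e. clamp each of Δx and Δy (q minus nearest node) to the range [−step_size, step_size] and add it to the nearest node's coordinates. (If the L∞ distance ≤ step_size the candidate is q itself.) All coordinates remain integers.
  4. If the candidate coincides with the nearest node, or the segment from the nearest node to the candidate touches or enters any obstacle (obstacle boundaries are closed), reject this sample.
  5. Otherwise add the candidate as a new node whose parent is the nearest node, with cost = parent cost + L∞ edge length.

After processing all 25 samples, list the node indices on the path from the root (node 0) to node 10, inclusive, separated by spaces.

Path: 0 1 2 3 4 5 10

1. q=(14,30) nearest=0 d=30 new=(5,3) → add node 1 parent=0 cost=3
2. q=(11,23) nearest=1 d=20 new=(8,6) → blocked by [6,10]×[0,5], reject
3. q=(21,17) nearest=1 d=16 new=(8,6) → blocked by [6,10]×[0,5], reject
4. q=(16,13) nearest=1 d=11 new=(8,6) → blocked by [6,10]×[0,5], reject
5. q=(12,0) nearest=1 d=7 new=(8,0) → blocked by [6,10]×[0,5], reject
6. q=(3,4) nearest=1 d=2 new=(3,4) → add node 2 parent=1 cost=5
7. q=(13,14) nearest=2 d=10 new=(6,7) → add node 3 parent=2 cost=8
8. q=(4,23) nearest=3 d=16 new=(4,10) → add node 4 parent=3 cost=11
9. q=(20,31) nearest=4 d=21 new=(7,13) → add node 5 parent=4 cost=14
10. q=(18,30) nearest=5 d=17 new=(10,16) → add node 6 parent=5 cost=17
11. q=(16,25) nearest=6 d=9 new=(13,19) → add node 7 parent=6 cost=20
12. q=(20,19) nearest=7 d=7 new=(16,19) → add node 8 parent=7 cost=23
13. q=(25,10) nearest=8 d=9 new=(19,16) → add node 9 parent=8 cost=26
14. q=(21,30) nearest=7 d=11 new=(16,22) → blocked by [16,19]×[20,26], reject
15. q=(16,1) nearest=3 d=10 new=(9,4) → blocked by [6,10]×[0,5], reject
16. q=(10,11) nearest=5 d=3 new=(10,11) → add node 10 parent=5 cost=17
17. q=(18,31) nearest=7 d=12 new=(16,22) → blocked by [16,19]×[20,26], reject
18. q=(13,16) nearest=6 d=3 new=(13,16) → add node 11 parent=6 cost=20
19. q=(5,9) nearest=4 d=1 new=(5,9) → add node 12 parent=4 cost=12
20. q=(11,31) nearest=7 d=12 new=(11,22) → add node 13 parent=7 cost=23
21. q=(3,2) nearest=0 d=2 new=(3,2) → add node 14 parent=0 cost=2
22. q=(11,35) nearest=13 d=13 new=(11,25) → add node 15 parent=13 cost=26
23. q=(16,16) nearest=7 d=3 new=(16,16) → add node 16 parent=7 cost=23
24. q=(16,31) nearest=15 d=6 new=(14,28) → add node 17 parent=15 cost=29
25. q=(16,16) nearest=16 d=0 → coincident, reject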